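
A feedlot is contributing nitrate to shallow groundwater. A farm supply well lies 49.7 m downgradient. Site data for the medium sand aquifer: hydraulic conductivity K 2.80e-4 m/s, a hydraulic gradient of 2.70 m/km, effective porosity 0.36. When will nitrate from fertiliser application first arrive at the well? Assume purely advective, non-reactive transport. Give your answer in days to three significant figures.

274 days

K = 2.80e-4 m/s × 86400 s/d = 24.19 m/d
Specific discharge q = 24.19 × 0.0027 = 0.06532 m/d
v = Ki/n = 24.19·0.0027/0.36 = 0.1814 m/d
t = L / v = 49.7 / 0.1814 = 273.9 d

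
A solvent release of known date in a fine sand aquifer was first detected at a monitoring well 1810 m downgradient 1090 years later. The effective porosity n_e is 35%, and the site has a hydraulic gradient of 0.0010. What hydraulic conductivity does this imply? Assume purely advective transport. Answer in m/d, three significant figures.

t = 1090 years = 397900 d
v = L / t = 1810 / 397900 = 0.004549 m/d
K = v · n / i = 0.004549 × 0.35 / 0.0010 = 1.59 m/d

1.59 m/d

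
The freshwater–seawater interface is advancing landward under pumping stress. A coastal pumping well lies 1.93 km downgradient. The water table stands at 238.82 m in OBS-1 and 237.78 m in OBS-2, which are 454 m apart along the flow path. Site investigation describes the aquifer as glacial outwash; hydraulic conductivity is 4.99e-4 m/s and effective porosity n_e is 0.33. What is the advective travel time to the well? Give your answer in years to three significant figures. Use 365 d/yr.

17.7 years

Hydraulic gradient i = (238.82 − 237.78) / 454 = 1.04 / 454 = 0.002291
K = 4.99e-4 m/s × 86400 s/d = 43.11 m/d
q = Ki = 43.11 × 0.002291 = 0.09876 m/d
Seepage velocity v = q / n = 0.09876 / 0.33 = 0.2993 m/d
L = 1.93 km = 1930 m
t = L / v = 1930 / 0.2993 = 6449 d
   = 6449 / 365 = 17.7 yr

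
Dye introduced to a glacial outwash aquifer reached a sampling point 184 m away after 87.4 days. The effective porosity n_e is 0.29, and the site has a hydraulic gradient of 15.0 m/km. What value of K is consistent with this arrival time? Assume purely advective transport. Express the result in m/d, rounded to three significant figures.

40.7 m/d

v = L / t = 184 / 87.4 = 2.105 m/d
K = v · n / i = 2.105 × 0.29 / 0.015 = 40.7 m/d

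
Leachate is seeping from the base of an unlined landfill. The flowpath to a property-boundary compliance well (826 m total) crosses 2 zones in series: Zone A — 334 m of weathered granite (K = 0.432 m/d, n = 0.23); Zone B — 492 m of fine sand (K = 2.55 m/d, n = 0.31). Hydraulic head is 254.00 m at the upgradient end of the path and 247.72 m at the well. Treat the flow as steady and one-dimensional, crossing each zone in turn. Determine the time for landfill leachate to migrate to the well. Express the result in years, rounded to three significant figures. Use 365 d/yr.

Total head drop ΔH = 254.00 − 247.72 = 6.28 m
Continuity: the same q passes through each zone, so ΔH = q·Σ(L_j/K_j) — the zones act as resistances in series.
Σ(L/K) = 334/0.432 + 492/2.55 = 773.1 + 192.9 = 966.1 d
q = ΔH / Σ(L/K) = 6.28 / 966.1 = 0.006500 m/d (same in every zone)
Zone A: v = q/n = 0.006500/0.23 = 0.02826 m/d → t_A = 334/0.02826 = 11820 d
Zone B: v = q/n = 0.006500/0.31 = 0.02097 m/d → t_B = 492/0.02097 = 23460 d
Total t = 11820 + 23460 = 35280 d
   = 35280 / 365 = 96.7 yr

96.7 years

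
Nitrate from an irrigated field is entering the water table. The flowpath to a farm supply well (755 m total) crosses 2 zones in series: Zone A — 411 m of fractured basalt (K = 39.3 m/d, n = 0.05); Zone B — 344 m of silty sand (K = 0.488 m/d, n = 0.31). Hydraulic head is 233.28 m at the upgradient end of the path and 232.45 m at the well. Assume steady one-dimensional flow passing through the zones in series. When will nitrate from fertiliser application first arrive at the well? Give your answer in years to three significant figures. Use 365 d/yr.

Total head drop ΔH = 233.28 − 232.45 = 0.83 m
Continuity: the same q passes through each zone, so ΔH = q·Σ(L_j/K_j) — the zones act as resistances in series.
Σ(L/K) = 411/39.3 + 344/0.488 = 10.46 + 704.9 = 715.4 d
q = ΔH / Σ(L/K) = 0.83 / 715.4 = 0.001160 m/d (same in every zone)
Zone A: v = q/n = 0.001160/0.05 = 0.02320 m/d → t_A = 411/0.02320 = 17710 d
Zone B: v = q/n = 0.001160/0.31 = 0.003743 m/d → t_B = 344/0.003743 = 91910 d
Total t = 17710 + 91910 = 109600 d
   = 109600 / 365 = 300 yr

300 years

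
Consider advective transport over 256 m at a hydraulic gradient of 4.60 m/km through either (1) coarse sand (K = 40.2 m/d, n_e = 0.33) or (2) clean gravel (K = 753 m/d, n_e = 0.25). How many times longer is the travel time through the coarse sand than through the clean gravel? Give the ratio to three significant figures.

24.7

Unit 1 (coarse sand): v = 40.2×0.0046/0.33 = 0.5604 m/d, t = 256/0.5604 = 456.8 d
Unit 2 (clean gravel): v = 753×0.0046/0.25 = 13.86 m/d, t = 256/13.86 = 18.48 d
t(coarse sand) / t(clean gravel) = 456.8/18.48 = 24.7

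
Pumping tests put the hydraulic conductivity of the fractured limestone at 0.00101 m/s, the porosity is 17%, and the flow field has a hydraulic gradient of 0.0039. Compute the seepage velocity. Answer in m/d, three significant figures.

K = 0.00101 m/s × 86400 s/d = 87.26 m/d
Darcy flux q = K·i = 87.26 × 0.0039 = 0.3403 m/d
v = Ki/n = 87.26·0.0039/0.17 = 2.002 m/d

2.00 m/d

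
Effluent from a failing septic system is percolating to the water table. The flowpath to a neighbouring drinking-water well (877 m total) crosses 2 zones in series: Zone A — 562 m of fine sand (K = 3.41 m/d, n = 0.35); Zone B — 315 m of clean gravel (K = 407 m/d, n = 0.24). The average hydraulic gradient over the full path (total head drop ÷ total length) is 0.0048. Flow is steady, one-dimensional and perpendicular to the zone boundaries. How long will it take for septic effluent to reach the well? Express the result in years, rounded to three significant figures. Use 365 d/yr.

29.3 years

Continuity: the same q passes through each zone, so ΔH = q·Σ(L_j/K_j) — the zones act as resistances in series.
Σ(L/K) = 562/3.41 + 315/407 = 164.8 + 0.7740 = 165.6 d
K_eq = L_total / Σ(L/K) = 877 / 165.6 = 5.296 m/d
q = K_eq · i = 5.296 × 0.0048 = 0.02542 m/d (same in every zone)
Zone A: v = q/n = 0.02542/0.35 = 0.07264 m/d → t_A = 562/0.07264 = 7737 d
Zone B: v = q/n = 0.02542/0.24 = 0.1059 m/d → t_B = 315/0.1059 = 2974 d
Total t = 7737 + 2974 = 10710 d
   = 10710 / 365 = 29.3 yr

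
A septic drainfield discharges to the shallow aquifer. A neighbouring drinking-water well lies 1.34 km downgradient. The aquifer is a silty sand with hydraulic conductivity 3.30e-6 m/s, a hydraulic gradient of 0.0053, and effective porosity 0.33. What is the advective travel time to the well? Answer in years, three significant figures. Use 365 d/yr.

802 years

K = 3.30e-6 m/s × 86400 s/d = 0.2851 m/d
Specific discharge q = 0.2851 × 0.0053 = 0.001511 m/d
Seepage velocity v = q / n = 0.001511 / 0.33 = 0.004579 m/d
L = 1.34 km = 1340 m
t = L / v = 1340 / 0.004579 = 292600 d
   = 292600 / 365 = 802 yr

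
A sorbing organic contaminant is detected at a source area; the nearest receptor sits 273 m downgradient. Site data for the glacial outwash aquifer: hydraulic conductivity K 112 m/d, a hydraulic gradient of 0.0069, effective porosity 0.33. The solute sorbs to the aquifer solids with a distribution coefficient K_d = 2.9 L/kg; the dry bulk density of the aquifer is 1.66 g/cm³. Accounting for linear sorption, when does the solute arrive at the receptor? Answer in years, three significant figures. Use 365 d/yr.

4.98 years

q = Ki = 112 × 0.0069 = 0.7728 m/d
Seepage velocity v = q / n = 0.7728 / 0.33 = 2.342 m/d
Retardation R = 1 + ρ_b·K_d/n = 1 + 1.66×2.9/0.33 = 15.59
Contaminant velocity v_c = v/R = 2.342/15.59 = 0.1502 m/d
t = L/v_c = 273/0.1502 = 1817 d
   = 1817/365 = 4.98 yr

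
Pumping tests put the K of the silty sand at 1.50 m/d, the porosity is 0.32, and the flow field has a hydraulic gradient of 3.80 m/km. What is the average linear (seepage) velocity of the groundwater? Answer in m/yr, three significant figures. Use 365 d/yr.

q = Ki = 1.50 × 0.0038 = 0.005700 m/d
Seepage velocity v = q / n = 0.005700 / 0.32 = 0.01781 m/d
   = 0.01781 × 365 = 6.50 m/yr

6.50 m/yr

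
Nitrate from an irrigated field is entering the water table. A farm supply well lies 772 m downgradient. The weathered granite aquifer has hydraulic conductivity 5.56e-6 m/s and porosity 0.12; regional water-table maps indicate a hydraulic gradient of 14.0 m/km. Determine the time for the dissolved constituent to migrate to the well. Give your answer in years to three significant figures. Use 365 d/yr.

37.7 years

K = 5.56e-6 m/s × 86400 s/d = 0.4804 m/d
Darcy flux q = K·i = 0.4804 × 0.014 = 0.006725 m/d
Seepage velocity v = q / n = 0.006725 / 0.12 = 0.05604 m/d
t = L / v = 772 / 0.05604 = 13770 d
   = 13770 / 365 = 37.7 yr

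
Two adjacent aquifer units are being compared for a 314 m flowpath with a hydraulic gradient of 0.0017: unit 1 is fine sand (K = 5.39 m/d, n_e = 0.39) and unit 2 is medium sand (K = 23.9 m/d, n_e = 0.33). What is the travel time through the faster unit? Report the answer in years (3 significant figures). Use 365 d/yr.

6.99 years

Unit 1 (fine sand): v = 5.39×0.0017/0.39 = 0.02349 m/d, t = 314/0.02349 = 13360 d
Unit 2 (medium sand): v = 23.9×0.0017/0.33 = 0.1231 m/d, t = 314/0.1231 = 2550 d
Faster: 2550 d / 365 = 6.99 yr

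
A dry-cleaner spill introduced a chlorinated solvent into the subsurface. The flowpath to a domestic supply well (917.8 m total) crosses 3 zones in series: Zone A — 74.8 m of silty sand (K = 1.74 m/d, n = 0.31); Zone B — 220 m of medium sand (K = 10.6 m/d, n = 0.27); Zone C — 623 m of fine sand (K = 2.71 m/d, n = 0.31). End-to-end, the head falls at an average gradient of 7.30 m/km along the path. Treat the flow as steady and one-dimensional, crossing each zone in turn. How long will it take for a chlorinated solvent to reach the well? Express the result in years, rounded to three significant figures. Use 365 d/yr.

Continuity: the same q passes through each zone, so ΔH = q·Σ(L_j/K_j) — the zones act as resistances in series.
Σ(L/K) = 74.8/1.74 + 220/10.6 + 623/2.71 = 42.99 + 20.75 + 229.9 = 293.6 d
K_eq = L_total / Σ(L/K) = 917.8 / 293.6 = 3.126 m/d
q = K_eq · i = 3.126 × 0.0073 = 0.02282 m/d (same in every zone)
Zone A: v = q/n = 0.02282/0.31 = 0.07360 m/d → t_A = 74.8/0.07360 = 1016 d
Zone B: v = q/n = 0.02282/0.27 = 0.08451 m/d → t_B = 220/0.08451 = 2603 d
Zone C: v = q/n = 0.02282/0.31 = 0.07360 m/d → t_C = 623/0.07360 = 8464 d
Total t = 1016 + 2603 + 8464 = 12080 d
   = 12080 / 365 = 33.1 yr

33.1 years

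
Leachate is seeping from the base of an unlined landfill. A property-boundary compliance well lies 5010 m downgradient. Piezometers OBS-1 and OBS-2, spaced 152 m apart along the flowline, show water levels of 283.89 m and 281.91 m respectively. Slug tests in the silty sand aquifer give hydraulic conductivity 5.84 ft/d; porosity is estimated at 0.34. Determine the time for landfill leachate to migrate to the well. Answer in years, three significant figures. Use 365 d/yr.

201 years

Hydraulic gradient i = (283.89 − 281.91) / 152 = 1.98 / 152 = 0.01303
K = 5.84 ft/d × 0.3048 = 1.780 m/d
q = Ki = 1.780 × 0.01303 = 0.02319 m/d
Seepage velocity v = q / n = 0.02319 / 0.34 = 0.06820 m/d
t = L / v = 5010 / 0.06820 = 73460 d
   = 73460 / 365 = 201 yr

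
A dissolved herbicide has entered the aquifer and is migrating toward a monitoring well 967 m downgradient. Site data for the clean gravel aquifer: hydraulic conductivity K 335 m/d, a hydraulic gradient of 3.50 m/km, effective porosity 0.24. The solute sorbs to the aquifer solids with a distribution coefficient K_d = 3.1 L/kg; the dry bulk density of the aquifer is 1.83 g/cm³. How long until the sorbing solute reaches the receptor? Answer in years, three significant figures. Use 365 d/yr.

13.4 years

q = Ki = 335 × 0.0035 = 1.173 m/d
Average linear velocity = 1.173 / 0.24 = 4.885 m/d
Retardation R = 1 + ρ_b·K_d/n = 1 + 1.83×3.1/0.24 = 24.64
Contaminant velocity v_c = v/R = 4.885/24.64 = 0.1983 m/d
t = L/v_c = 967/0.1983 = 4877 d
   = 4877/365 = 13.4 yr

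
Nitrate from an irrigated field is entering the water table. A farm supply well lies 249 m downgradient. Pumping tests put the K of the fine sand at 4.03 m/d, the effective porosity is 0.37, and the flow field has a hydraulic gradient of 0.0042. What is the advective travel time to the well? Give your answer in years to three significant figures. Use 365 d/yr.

14.9 years

Specific discharge q = 4.03 × 0.0042 = 0.01693 m/d
Seepage velocity v = q / n = 0.01693 / 0.37 = 0.04575 m/d
t = L / v = 249 / 0.04575 = 5443 d
   = 5443 / 365 = 14.9 yr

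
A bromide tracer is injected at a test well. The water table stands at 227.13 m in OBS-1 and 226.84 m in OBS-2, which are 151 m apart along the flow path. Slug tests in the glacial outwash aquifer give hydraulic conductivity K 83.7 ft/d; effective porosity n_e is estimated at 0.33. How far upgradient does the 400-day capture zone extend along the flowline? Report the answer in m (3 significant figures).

Hydraulic gradient i = (227.13 − 226.84) / 151 = 0.29 / 151 = 0.001921
K = 83.7 ft/d × 0.3048 = 25.51 m/d
Specific discharge q = 25.51 × 0.001921 = 0.04900 m/d
v = Ki/n = 25.51·0.001921/0.33 = 0.1485 m/d
L = v × T = 0.1485 × 400 = 59.39 m

59.4 m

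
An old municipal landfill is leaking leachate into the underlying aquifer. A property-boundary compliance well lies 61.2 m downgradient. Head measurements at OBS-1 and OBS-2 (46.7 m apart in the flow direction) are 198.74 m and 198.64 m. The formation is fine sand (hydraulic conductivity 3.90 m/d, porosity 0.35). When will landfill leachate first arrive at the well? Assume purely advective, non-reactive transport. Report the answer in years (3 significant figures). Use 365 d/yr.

7.03 years

Hydraulic gradient i = (198.74 − 198.64) / 46.7 = 0.10 / 46.7 = 0.002141
Darcy flux q = K·i = 3.90 × 0.002141 = 0.008351 m/d
v_s = q/n_e = 0.008351/0.35 = 0.02386 m/d
t = L / v = 61.2 / 0.02386 = 2565 d
   = 2565 / 365 = 7.03 yr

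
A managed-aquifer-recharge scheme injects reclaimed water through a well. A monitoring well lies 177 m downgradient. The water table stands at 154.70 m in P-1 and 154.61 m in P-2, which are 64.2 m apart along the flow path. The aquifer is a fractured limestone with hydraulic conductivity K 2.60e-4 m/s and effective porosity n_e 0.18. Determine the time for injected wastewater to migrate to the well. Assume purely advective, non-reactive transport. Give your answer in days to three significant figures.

1010 days

Hydraulic gradient i = (154.70 − 154.61) / 64.2 = 0.09 / 64.2 = 0.001402
K = 2.60e-4 m/s × 86400 s/d = 22.46 m/d
Specific discharge q = 22.46 × 0.001402 = 0.03149 m/d
Average linear velocity = 0.03149 / 0.18 = 0.1750 m/d
t = L / v = 177 / 0.1750 = 1012 d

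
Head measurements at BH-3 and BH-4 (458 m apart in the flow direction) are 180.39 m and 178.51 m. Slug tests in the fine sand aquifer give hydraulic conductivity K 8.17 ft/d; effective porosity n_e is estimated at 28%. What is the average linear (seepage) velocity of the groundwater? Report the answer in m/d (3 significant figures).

Hydraulic gradient i = (180.39 − 178.51) / 458 = 1.88 / 458 = 0.004105
K = 8.17 ft/d × 0.3048 = 2.490 m/d
Specific discharge q = 2.490 × 0.004105 = 0.01022 m/d
Average linear velocity = 0.01022 / 0.28 = 0.03651 m/d

0.0365 m/d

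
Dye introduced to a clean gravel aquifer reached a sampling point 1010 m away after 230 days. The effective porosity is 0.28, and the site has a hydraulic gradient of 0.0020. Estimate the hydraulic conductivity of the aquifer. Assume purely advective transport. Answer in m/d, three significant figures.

v = L / t = 1010 / 230 = 4.391 m/d
K = v · n / i = 4.391 × 0.28 / 0.0020 = 615 m/d

615 m/d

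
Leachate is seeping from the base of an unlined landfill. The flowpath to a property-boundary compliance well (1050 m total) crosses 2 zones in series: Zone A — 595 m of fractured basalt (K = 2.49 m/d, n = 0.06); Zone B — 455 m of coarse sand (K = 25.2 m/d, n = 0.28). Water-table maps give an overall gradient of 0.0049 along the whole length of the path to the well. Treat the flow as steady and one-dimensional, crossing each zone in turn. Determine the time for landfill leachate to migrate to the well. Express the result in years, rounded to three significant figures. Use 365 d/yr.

For zones in series the flux q is common to all zones; the equivalent conductivity is the harmonic (thickness-weighted) mean, K_eq = L_total / Σ(L_j/K_j).
Σ(L/K) = 595/2.49 + 455/25.2 = 239.0 + 18.06 = 257.0 d
K_eq = L_total / Σ(L/K) = 1050 / 257.0 = 4.085 m/d
q = K_eq · i = 4.085 × 0.0049 = 0.02002 m/d (same in every zone)
Zone A: v = q/n = 0.02002/0.06 = 0.3336 m/d → t_A = 595/0.3336 = 1783 d
Zone B: v = q/n = 0.02002/0.28 = 0.07149 m/d → t_B = 455/0.07149 = 6364 d
Total t = 1783 + 6364 = 8147 d
   = 8147 / 365 = 22.3 yr

22.3 years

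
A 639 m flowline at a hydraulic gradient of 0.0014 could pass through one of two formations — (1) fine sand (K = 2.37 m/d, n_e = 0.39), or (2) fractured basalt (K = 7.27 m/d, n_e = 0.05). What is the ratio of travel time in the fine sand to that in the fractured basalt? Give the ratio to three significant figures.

Unit 1 (fine sand): v = 2.37×0.0014/0.39 = 0.008508 m/d, t = 639/0.008508 = 75110 d
Unit 2 (fractured basalt): v = 7.27×0.0014/0.05 = 0.2036 m/d, t = 639/0.2036 = 3139 d
t(fine sand) / t(fractured basalt) = 75110/3139 = 23.9

23.9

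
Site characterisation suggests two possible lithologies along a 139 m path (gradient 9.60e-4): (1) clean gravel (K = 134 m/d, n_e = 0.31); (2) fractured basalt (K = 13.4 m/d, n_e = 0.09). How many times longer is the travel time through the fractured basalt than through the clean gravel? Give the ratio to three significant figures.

2.90

Unit 1 (clean gravel): v = 134×9.6e-4/0.31 = 0.4150 m/d, t = 139/0.4150 = 335.0 d
Unit 2 (fractured basalt): v = 13.4×9.6e-4/0.09 = 0.1429 m/d, t = 139/0.1429 = 972.5 d
t(fractured basalt) / t(clean gravel) = 972.5/335.0 = 2.90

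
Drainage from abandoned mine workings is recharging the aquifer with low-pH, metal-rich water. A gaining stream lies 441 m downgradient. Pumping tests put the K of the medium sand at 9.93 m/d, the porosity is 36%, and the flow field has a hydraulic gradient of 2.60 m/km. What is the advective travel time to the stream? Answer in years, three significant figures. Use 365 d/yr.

16.8 years

q = Ki = 9.93 × 0.0026 = 0.02582 m/d
Average linear velocity = 0.02582 / 0.36 = 0.07172 m/d
t = L / v = 441 / 0.07172 = 6149 d
   = 6149 / 365 = 16.8 yr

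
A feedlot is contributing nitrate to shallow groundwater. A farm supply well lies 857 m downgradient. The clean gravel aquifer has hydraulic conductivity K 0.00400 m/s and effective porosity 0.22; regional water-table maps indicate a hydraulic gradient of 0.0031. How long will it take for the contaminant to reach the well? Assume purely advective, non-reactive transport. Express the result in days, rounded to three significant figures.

176 days

K = 0.00400 m/s × 86400 s/d = 345.6 m/d
Darcy flux q = K·i = 345.6 × 0.0031 = 1.071 m/d
v = Ki/n = 345.6·0.0031/0.22 = 4.870 m/d
t = L / v = 857 / 4.870 = 176.0 d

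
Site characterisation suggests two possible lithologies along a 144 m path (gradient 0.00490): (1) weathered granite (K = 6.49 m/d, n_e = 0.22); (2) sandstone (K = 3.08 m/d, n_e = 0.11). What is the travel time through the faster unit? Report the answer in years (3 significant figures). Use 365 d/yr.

Unit 1 (weathered granite): v = 6.49×0.0049/0.22 = 0.1446 m/d, t = 144/0.1446 = 996.2 d
Unit 2 (sandstone): v = 3.08×0.0049/0.11 = 0.1372 m/d, t = 144/0.1372 = 1050 d
Faster: 996.2 d / 365 = 2.73 yr

2.73 years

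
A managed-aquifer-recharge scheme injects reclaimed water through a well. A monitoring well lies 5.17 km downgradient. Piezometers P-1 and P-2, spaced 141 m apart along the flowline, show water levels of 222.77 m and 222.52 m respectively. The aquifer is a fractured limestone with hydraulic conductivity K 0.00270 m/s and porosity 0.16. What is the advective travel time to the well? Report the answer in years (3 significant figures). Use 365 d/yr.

Hydraulic gradient i = (222.77 − 222.52) / 141 = 0.25 / 141 = 0.001773
K = 0.00270 m/s × 86400 s/d = 233.3 m/d
Specific discharge q = 233.3 × 0.001773 = 0.4136 m/d
v = Ki/n = 233.3·0.001773/0.16 = 2.585 m/d
L = 5.17 km = 5170 m
t = L / v = 5170 / 2.585 = 2000 d
   = 2000 / 365 = 5.48 yr

5.48 years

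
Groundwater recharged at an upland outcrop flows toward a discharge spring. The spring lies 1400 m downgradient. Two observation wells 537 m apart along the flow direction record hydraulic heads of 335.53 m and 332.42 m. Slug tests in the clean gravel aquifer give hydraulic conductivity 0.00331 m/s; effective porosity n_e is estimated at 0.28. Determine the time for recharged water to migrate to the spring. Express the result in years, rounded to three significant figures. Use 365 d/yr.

Hydraulic gradient i = (335.53 − 332.42) / 537 = 3.11 / 537 = 0.005791
K = 0.00331 m/s × 86400 s/d = 286.0 m/d
Darcy flux q = K·i = 286.0 × 0.005791 = 1.656 m/d
v = Ki/n = 286.0·0.005791/0.28 = 5.915 m/d
t = L / v = 1400 / 5.915 = 236.7 d
   = 236.7 / 365 = 0.648 yr

0.648 years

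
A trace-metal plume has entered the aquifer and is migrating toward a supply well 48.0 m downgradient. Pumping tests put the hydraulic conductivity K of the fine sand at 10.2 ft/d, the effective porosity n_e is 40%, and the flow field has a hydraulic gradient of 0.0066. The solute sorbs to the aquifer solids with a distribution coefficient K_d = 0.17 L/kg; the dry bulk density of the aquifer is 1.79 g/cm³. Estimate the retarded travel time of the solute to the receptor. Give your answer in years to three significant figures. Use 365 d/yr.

K = 10.2 ft/d × 0.3048 = 3.109 m/d
q = Ki = 3.109 × 0.0066 = 0.02052 m/d
v = Ki/n = 3.109·0.0066/0.40 = 0.05130 m/d
Retardation R = 1 + ρ_b·K_d/n = 1 + 1.79×0.17/0.40 = 1.761
Contaminant velocity v_c = v/R = 0.05130/1.761 = 0.02913 m/d
t = L/v_c = 48.0/0.02913 = 1648 d
   = 1648/365 = 4.51 yr

4.51 years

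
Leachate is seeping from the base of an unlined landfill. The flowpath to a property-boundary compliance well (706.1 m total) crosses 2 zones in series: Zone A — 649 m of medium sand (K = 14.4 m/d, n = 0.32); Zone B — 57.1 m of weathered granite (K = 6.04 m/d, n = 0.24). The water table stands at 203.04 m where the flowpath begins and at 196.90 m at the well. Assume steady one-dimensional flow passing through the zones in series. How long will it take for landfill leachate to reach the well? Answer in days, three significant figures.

Total head drop ΔH = 203.04 − 196.90 = 6.14 m
Steady 1-D flow in series ⇒ the Darcy flux q is identical in every zone and the zone head losses add (resistances L/K in series).
Σ(L/K) = 649/14.4 + 57.1/6.04 = 45.07 + 9.454 = 54.52 d
q = ΔH / Σ(L/K) = 6.14 / 54.52 = 0.1126 m/d (same in every zone)
Zone A: v = q/n = 0.1126/0.32 = 0.3519 m/d → t_A = 649/0.3519 = 1844 d
Zone B: v = q/n = 0.1126/0.24 = 0.4692 m/d → t_B = 57.1/0.4692 = 121.7 d
Total t = 1844 + 121.7 = 1966 d

1970 days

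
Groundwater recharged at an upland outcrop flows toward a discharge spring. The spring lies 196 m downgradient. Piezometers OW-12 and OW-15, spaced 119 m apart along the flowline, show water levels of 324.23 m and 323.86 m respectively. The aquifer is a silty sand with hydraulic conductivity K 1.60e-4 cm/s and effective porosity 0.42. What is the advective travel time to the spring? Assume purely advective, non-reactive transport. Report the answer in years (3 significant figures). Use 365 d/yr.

525 years

Hydraulic gradient i = (324.23 − 323.86) / 119 = 0.37 / 119 = 0.003109
K = 1.60e-4 cm/s × 864 = 0.1382 m/d
Specific discharge q = 0.1382 × 0.003109 = 4.298e-4 m/d
Seepage velocity v = q / n = 4.298e-4 / 0.42 = 0.001023 m/d
t = L / v = 196 / 0.001023 = 191500 d
   = 191500 / 365 = 525 yr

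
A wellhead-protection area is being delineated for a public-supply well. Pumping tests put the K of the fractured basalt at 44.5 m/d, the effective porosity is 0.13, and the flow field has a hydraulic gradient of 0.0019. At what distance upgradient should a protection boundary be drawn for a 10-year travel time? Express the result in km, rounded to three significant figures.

2.37 km

Darcy flux q = K·i = 44.5 × 0.0019 = 0.08455 m/d
Seepage velocity v = q / n = 0.08455 / 0.13 = 0.6504 m/d
T = 10 yr × 365 = 3650 d
L = v × T = 0.6504 × 3650 = 2374 m
   = 2.37 km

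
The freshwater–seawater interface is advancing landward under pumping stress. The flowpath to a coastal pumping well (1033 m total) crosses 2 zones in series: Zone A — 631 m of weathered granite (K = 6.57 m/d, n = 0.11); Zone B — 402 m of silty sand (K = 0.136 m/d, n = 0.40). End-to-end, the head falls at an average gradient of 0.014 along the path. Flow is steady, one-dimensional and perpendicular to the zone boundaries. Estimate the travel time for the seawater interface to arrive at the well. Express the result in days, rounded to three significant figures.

Continuity: the same q passes through each zone, so ΔH = q·Σ(L_j/K_j) — the zones act as resistances in series.
Σ(L/K) = 631/6.57 + 402/0.136 = 96.04 + 2956 = 3052 d
K_eq = L_total / Σ(L/K) = 1033 / 3052 = 0.3385 m/d
q = K_eq · i = 0.3385 × 0.014 = 0.004739 m/d (same in every zone)
Zone A: v = q/n = 0.004739/0.11 = 0.04308 m/d → t_A = 631/0.04308 = 14650 d
Zone B: v = q/n = 0.004739/0.40 = 0.01185 m/d → t_B = 402/0.01185 = 33930 d
Total t = 14650 + 33930 = 48580 d

48600 days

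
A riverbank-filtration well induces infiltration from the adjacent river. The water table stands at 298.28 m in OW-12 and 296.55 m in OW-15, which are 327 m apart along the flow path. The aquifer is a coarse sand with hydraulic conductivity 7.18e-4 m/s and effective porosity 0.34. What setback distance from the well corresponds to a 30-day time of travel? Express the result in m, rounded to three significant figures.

Hydraulic gradient i = (298.28 − 296.55) / 327 = 1.73 / 327 = 0.005291
K = 7.18e-4 m/s × 86400 s/d = 62.04 m/d
q = Ki = 62.04 × 0.005291 = 0.3282 m/d
Average linear velocity = 0.3282 / 0.34 = 0.9653 m/d
L = v × T = 0.9653 × 30 = 28.96 m

29.0 m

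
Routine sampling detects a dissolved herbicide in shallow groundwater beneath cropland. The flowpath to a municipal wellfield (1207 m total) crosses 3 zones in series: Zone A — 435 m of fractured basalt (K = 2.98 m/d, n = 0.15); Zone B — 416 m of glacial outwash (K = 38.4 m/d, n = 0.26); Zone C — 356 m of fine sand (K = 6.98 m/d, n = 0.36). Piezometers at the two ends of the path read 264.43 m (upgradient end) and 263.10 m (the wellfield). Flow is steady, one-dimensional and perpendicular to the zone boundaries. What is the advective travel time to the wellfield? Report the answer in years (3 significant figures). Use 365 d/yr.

Total head drop ΔH = 264.43 − 263.10 = 1.33 m
Steady 1-D flow in series ⇒ the Darcy flux q is identical in every zone and the zone head losses add (resistances L/K in series).
Σ(L/K) = 435/2.98 + 416/38.4 + 356/6.98 = 146.0 + 10.83 + 51.00 = 207.8 d
q = ΔH / Σ(L/K) = 1.33 / 207.8 = 0.006400 m/d (same in every zone)
Zone A: v = q/n = 0.006400/0.15 = 0.04267 m/d → t_A = 435/0.04267 = 10200 d
Zone B: v = q/n = 0.006400/0.26 = 0.02462 m/d → t_B = 416/0.02462 = 16900 d
Zone C: v = q/n = 0.006400/0.36 = 0.01778 m/d → t_C = 356/0.01778 = 20020 d
Total t = 10200 + 16900 + 20020 = 47120 d
   = 47120 / 365 = 129 yr

129 years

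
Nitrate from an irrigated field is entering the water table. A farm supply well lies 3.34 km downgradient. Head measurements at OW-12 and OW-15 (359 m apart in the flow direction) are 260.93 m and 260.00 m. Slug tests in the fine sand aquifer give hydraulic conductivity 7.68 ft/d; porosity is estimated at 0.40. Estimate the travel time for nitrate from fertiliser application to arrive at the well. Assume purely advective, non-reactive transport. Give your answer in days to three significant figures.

Hydraulic gradient i = (260.93 − 260.00) / 359 = 0.93 / 359 = 0.002591
K = 7.68 ft/d × 0.3048 = 2.341 m/d
Specific discharge q = 2.341 × 0.002591 = 0.006064 m/d
v = Ki/n = 2.341·0.002591/0.40 = 0.01516 m/d
L = 3.34 km = 3340 m
t = L / v = 3340 / 0.01516 = 220300 d

220000 days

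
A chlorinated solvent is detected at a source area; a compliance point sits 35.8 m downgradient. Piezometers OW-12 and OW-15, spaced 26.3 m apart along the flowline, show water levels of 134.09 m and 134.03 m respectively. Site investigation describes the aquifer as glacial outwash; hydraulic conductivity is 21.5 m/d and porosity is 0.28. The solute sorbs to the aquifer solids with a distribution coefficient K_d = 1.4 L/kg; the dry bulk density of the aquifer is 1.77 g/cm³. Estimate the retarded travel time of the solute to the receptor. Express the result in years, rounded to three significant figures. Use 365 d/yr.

Hydraulic gradient i = (134.09 − 134.03) / 26.3 = 0.06 / 26.3 = 0.002281
q = Ki = 21.5 × 0.002281 = 0.04905 m/d
Average linear velocity = 0.04905 / 0.28 = 0.1752 m/d
Retardation R = 1 + ρ_b·K_d/n = 1 + 1.77×1.4/0.28 = 9.850
Contaminant velocity v_c = v/R = 0.1752/9.850 = 0.01778 m/d
t = L/v_c = 35.8/0.01778 = 2013 d
   = 2013/365 = 5.52 yr

5.52 years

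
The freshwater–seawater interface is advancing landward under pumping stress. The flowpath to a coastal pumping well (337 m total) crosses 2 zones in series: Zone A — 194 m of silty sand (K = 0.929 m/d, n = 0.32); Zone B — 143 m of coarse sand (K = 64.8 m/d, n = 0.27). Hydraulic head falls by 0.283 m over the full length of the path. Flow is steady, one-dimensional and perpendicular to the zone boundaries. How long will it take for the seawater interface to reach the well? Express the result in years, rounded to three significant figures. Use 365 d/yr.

206 years

Steady 1-D flow in series ⇒ the Darcy flux q is identical in every zone and the zone head losses add (resistances L/K in series).
Σ(L/K) = 194/0.929 + 143/64.8 = 208.8 + 2.207 = 211.0 d
q = ΔH / Σ(L/K) = 0.283 / 211.0 = 0.001341 m/d (same in every zone)
Zone A: v = q/n = 0.001341/0.32 = 0.004191 m/d → t_A = 194/0.004191 = 46290 d
Zone B: v = q/n = 0.001341/0.27 = 0.004967 m/d → t_B = 143/0.004967 = 28790 d
Total t = 46290 + 28790 = 75080 d
   = 75080 / 365 = 206 yr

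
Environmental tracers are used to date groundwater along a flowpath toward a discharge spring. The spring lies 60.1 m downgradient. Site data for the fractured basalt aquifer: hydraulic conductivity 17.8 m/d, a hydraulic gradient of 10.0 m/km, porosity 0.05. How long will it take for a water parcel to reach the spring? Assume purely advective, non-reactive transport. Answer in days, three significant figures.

Specific discharge q = 17.8 × 0.010 = 0.1780 m/d
Average linear velocity = 0.1780 / 0.05 = 3.560 m/d
t = L / v = 60.1 / 3.560 = 16.88 d

16.9 days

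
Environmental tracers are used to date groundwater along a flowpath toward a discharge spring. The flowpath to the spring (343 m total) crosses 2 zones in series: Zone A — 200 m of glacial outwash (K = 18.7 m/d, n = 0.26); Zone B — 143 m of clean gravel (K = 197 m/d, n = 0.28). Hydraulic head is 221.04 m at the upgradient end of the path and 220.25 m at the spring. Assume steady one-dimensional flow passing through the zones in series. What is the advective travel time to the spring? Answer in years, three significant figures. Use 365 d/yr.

3.65 years

Total head drop ΔH = 221.04 − 220.25 = 0.79 m
Steady 1-D flow in series ⇒ the Darcy flux q is identical in every zone and the zone head losses add (resistances L/K in series).
Σ(L/K) = 200/18.7 + 143/197 = 10.70 + 0.7259 = 11.42 d
q = ΔH / Σ(L/K) = 0.79 / 11.42 = 0.06917 m/d (same in every zone)
Zone A: v = q/n = 0.06917/0.26 = 0.2660 m/d → t_A = 200/0.2660 = 751.8 d
Zone B: v = q/n = 0.06917/0.28 = 0.2470 m/d → t_B = 143/0.2470 = 578.9 d
Total t = 751.8 + 578.9 = 1331 d
   = 1331 / 365 = 3.65 yr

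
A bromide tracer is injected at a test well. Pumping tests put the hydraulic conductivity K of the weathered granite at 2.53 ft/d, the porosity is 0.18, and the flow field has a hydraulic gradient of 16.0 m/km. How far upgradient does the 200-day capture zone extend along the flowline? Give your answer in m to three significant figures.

K = 2.53 ft/d × 0.3048 = 0.7711 m/d
Darcy flux q = K·i = 0.7711 × 0.016 = 0.01234 m/d
v = Ki/n = 0.7711·0.016/0.18 = 0.06855 m/d
L = v × T = 0.06855 × 200 = 13.71 m

13.7 m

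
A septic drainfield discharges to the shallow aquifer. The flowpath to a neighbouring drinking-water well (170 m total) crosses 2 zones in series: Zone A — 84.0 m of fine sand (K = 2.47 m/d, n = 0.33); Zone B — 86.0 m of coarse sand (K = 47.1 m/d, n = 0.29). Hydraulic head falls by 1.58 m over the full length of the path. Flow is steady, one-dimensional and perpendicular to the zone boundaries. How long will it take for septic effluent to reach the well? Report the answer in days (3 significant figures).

1190 days

Steady 1-D flow in series ⇒ the Darcy flux q is identical in every zone and the zone head losses add (resistances L/K in series).
Σ(L/K) = 84.0/2.47 + 86.0/47.1 = 34.01 + 1.826 = 35.83 d
q = ΔH / Σ(L/K) = 1.58 / 35.83 = 0.04409 m/d (same in every zone)
Zone A: v = q/n = 0.04409/0.33 = 0.1336 m/d → t_A = 84.0/0.1336 = 628.7 d
Zone B: v = q/n = 0.04409/0.29 = 0.1520 m/d → t_B = 86.0/0.1520 = 565.6 d
Total t = 628.7 + 565.6 = 1194 d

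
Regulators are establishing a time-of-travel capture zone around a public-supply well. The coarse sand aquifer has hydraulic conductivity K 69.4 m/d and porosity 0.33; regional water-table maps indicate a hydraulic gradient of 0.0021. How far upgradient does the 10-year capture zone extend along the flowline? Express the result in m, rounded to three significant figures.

Darcy flux q = K·i = 69.4 × 0.0021 = 0.1457 m/d
v_s = q/n_e = 0.1457/0.33 = 0.4416 m/d
T = 10 yr × 365 = 3650 d
L = v × T = 0.4416 × 3650 = 1612 m

1610 m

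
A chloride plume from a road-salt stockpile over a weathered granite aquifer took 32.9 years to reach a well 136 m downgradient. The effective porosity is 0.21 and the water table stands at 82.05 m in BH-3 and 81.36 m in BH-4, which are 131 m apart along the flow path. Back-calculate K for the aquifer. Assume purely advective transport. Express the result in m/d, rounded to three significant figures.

Hydraulic gradient i = (82.05 − 81.36) / 131 = 0.69 / 131 = 0.005267
t = 32.9 years = 12010 d
v = L / t = 136 / 12010 = 0.01133 m/d
K = v · n / i = 0.01133 × 0.21 / 0.005267 = 0.452 m/d

0.452 m/d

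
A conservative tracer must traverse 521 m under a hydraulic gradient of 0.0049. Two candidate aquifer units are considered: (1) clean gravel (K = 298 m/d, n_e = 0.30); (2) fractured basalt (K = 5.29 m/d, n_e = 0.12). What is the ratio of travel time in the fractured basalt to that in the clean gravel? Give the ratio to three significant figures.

22.5

Unit 1 (clean gravel): v = 298×0.0049/0.30 = 4.867 m/d, t = 521/4.867 = 107.0 d
Unit 2 (fractured basalt): v = 5.29×0.0049/0.12 = 0.2160 m/d, t = 521/0.2160 = 2412 d
t(fractured basalt) / t(clean gravel) = 2412/107.0 = 22.5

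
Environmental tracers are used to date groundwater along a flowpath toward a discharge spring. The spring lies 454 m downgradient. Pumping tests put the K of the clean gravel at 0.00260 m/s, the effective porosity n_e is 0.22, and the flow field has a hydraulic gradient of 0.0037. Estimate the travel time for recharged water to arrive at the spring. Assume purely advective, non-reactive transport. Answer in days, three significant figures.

K = 0.00260 m/s × 86400 s/d = 224.6 m/d
q = Ki = 224.6 × 0.0037 = 0.8312 m/d
Average linear velocity = 0.8312 / 0.22 = 3.778 m/d
t = L / v = 454 / 3.778 = 120.2 d

120 days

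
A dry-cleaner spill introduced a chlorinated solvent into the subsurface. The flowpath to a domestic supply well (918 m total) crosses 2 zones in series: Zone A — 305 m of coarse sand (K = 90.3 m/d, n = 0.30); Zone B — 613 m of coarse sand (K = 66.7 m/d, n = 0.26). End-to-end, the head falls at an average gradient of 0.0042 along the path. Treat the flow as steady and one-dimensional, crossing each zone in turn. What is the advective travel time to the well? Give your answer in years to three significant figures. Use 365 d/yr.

For zones in series the flux q is common to all zones; the equivalent conductivity is the harmonic (thickness-weighted) mean, K_eq = L_total / Σ(L_j/K_j).
Σ(L/K) = 305/90.3 + 613/66.7 = 3.378 + 9.190 = 12.57 d
K_eq = L_total / Σ(L/K) = 918 / 12.57 = 73.04 m/d
q = K_eq · i = 73.04 × 0.0042 = 0.3068 m/d (same in every zone)
Zone A: v = q/n = 0.3068/0.30 = 1.023 m/d → t_A = 305/1.023 = 298.3 d
Zone B: v = q/n = 0.3068/0.26 = 1.180 m/d → t_B = 613/1.180 = 519.5 d
Total t = 298.3 + 519.5 = 817.8 d
   = 817.8 / 365 = 2.24 yr

2.24 years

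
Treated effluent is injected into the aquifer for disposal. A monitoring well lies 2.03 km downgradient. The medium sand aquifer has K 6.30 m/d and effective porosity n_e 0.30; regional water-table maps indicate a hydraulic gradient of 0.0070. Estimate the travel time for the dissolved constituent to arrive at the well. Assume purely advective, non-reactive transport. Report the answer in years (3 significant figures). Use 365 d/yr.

Darcy flux q = K·i = 6.30 × 0.0070 = 0.04410 m/d
v = Ki/n = 6.30·0.0070/0.30 = 0.1470 m/d
L = 2.03 km = 2030 m
t = L / v = 2030 / 0.1470 = 13810 d
   = 13810 / 365 = 37.8 yr

37.8 years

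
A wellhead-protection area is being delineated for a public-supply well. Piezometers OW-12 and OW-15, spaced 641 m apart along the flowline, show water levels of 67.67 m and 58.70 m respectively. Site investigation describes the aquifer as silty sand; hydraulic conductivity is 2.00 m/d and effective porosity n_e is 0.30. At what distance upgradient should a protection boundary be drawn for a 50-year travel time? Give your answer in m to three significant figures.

1700 m

Hydraulic gradient i = (67.67 − 58.70) / 641 = 8.97 / 641 = 0.01399
q = Ki = 2.00 × 0.01399 = 0.02799 m/d
Average linear velocity = 0.02799 / 0.30 = 0.09329 m/d
T = 50 yr × 365 = 18250 d
L = v × T = 0.09329 × 18250 = 1703 m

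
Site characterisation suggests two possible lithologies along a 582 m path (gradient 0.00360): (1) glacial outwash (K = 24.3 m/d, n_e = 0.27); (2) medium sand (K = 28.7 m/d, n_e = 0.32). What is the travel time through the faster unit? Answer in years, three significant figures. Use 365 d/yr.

4.92 years

Unit 1 (glacial outwash): v = 24.3×0.0036/0.27 = 0.3240 m/d, t = 582/0.3240 = 1796 d
Unit 2 (medium sand): v = 28.7×0.0036/0.32 = 0.3229 m/d, t = 582/0.3229 = 1803 d
Faster: 1796 d / 365 = 4.92 yr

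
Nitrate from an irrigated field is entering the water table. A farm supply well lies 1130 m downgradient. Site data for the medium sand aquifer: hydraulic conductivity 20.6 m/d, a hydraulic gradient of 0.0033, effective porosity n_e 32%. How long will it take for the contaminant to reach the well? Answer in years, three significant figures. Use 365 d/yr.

14.6 years

Darcy flux q = K·i = 20.6 × 0.0033 = 0.06798 m/d
Average linear velocity = 0.06798 / 0.32 = 0.2124 m/d
t = L / v = 1130 / 0.2124 = 5319 d
   = 5319 / 365 = 14.6 yr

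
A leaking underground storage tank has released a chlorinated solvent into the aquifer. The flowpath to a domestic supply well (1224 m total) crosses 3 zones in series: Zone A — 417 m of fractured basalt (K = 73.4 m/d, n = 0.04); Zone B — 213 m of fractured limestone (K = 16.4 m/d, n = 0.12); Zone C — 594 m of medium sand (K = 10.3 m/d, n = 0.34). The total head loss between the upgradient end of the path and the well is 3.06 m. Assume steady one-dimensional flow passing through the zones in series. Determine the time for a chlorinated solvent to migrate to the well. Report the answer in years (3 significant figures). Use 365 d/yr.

Continuity: the same q passes through each zone, so ΔH = q·Σ(L_j/K_j) — the zones act as resistances in series.
Σ(L/K) = 417/73.4 + 213/16.4 + 594/10.3 = 5.681 + 12.99 + 57.67 = 76.34 d
q = ΔH / Σ(L/K) = 3.06 / 76.34 = 0.04008 m/d (same in every zone)
Zone A: v = q/n = 0.04008/0.04 = 1.002 m/d → t_A = 417/1.002 = 416.1 d
Zone B: v = q/n = 0.04008/0.12 = 0.3340 m/d → t_B = 213/0.3340 = 637.7 d
Zone C: v = q/n = 0.04008/0.34 = 0.1179 m/d → t_C = 594/0.1179 = 5038 d
Total t = 416.1 + 637.7 + 5038 = 6092 d
   = 6092 / 365 = 16.7 yr

16.7 years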